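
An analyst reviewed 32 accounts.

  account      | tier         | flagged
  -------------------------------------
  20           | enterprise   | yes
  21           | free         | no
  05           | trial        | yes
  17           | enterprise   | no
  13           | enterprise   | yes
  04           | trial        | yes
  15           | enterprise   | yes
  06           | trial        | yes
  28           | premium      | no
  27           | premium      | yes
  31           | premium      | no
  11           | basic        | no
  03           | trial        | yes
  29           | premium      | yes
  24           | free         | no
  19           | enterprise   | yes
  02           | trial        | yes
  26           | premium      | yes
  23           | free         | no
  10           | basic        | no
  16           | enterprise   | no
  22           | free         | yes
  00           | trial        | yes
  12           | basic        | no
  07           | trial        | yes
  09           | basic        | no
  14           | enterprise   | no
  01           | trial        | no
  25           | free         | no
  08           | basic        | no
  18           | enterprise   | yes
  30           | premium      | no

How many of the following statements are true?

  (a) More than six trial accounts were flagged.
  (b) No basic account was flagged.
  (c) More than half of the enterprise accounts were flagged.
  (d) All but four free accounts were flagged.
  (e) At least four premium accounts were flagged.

(a) trial: |A| = 8, |A ∩ B| = 7; needs |A ∩ B| > 6 — true.
(b) basic: |A| = 5, |A ∩ B| = 0; needs A ∩ B = ∅ (|A ∩ B| = 0) — true.
(c) enterprise: |A| = 8, |A ∩ B| = 5; needs |A ∩ B| > |A ∖ B| — true.
(d) free: |A| = 5, |A ∩ B| = 1; needs |A ∖ B| = 4 — true.
(e) premium: |A| = 6, |A ∩ B| = 3; needs |A ∩ B| ≥ 4 — false.

4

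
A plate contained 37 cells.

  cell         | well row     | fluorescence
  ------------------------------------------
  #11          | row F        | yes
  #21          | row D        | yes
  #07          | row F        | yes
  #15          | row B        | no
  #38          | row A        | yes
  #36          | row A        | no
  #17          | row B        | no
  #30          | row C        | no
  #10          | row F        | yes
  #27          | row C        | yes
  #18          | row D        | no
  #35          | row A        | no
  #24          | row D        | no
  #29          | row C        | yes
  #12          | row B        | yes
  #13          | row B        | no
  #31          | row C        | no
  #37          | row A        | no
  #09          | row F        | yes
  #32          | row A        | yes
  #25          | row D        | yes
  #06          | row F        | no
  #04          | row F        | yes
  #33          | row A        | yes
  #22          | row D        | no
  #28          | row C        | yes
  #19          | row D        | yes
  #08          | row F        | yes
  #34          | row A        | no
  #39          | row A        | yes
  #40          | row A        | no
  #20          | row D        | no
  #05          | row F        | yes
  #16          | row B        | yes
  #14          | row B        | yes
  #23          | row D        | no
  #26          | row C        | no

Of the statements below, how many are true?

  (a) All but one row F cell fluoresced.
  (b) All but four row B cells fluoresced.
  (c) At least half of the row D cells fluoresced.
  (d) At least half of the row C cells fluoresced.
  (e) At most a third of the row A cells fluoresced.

2

(a) row F: |A| = 8, |A ∩ B| = 7; needs |A ∖ B| = 1 — true.
(b) row B: |A| = 6, |A ∩ B| = 3; needs |A ∖ B| = 4 — false.
(c) row D: |A| = 8, |A ∩ B| = 3; needs |A ∩ B| ≥ |A ∖ B| — false.
(d) row C: |A| = 6, |A ∩ B| = 3; needs |A ∩ B| ≥ |A ∖ B| — true.
(e) row A: |A| = 9, |A ∩ B| = 4; needs |A ∩ B| / |A| ≤ 1/3 — false.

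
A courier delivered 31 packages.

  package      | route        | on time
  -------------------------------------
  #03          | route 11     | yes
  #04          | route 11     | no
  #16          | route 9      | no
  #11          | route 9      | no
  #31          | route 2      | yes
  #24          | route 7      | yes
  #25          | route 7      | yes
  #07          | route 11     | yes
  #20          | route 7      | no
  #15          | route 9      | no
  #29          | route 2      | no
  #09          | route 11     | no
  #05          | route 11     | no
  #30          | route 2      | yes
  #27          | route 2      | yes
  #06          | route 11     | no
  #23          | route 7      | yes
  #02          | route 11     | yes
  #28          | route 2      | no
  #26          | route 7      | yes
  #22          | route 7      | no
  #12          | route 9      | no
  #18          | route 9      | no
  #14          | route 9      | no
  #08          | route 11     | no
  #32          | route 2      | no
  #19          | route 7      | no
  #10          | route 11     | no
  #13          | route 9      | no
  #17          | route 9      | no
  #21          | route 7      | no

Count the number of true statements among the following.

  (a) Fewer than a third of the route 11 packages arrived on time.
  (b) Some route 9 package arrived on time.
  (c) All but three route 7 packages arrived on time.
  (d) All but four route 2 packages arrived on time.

(a) route 11: |A| = 9, |A ∩ B| = 3; needs |A ∩ B| / |A| < 1/3 — false.
(b) route 9: |A| = 8, |A ∩ B| = 0; needs A ∩ B ≠ ∅ (|A ∩ B| ≥ 1) — false.
(c) route 7: |A| = 8, |A ∩ B| = 4; needs |A ∖ B| = 3 — false.
(d) route 2: |A| = 6, |A ∩ B| = 3; needs |A ∖ B| = 4 — false.

0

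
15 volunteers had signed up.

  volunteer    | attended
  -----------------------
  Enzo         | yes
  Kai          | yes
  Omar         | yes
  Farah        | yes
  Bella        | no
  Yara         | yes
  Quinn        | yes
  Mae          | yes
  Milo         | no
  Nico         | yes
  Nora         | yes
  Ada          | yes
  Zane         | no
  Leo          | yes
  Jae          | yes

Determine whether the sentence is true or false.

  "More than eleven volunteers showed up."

True

The determiner here denotes the relation: |A ∩ B| > 11.
|A| = 15, |A ∩ B| = 12, |A ∖ B| = 3.
|A ∩ B| = 12, so the statement is true.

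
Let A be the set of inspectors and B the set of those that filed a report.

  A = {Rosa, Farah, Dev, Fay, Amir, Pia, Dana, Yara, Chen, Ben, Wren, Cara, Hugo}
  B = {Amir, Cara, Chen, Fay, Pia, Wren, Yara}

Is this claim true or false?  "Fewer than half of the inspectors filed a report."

The determiner here denotes the relation: |A ∩ B| < |A ∖ B|.
A (the restrictor) = {Rosa, Farah, Dev, Fay, Amir, Pia, Dana, Yara, Chen, Ben, Wren, Cara, Hugo}, |A| = 13.
A ∩ B = {Fay, Amir, Pia, Yara, Chen, Wren, Cara}, so |A ∩ B| = 7.
A ∖ B = {Rosa, Farah, Dev, Dana, Ben, Hugo}, so |A ∖ B| = 6.
7 > 6, so the statement is false.

False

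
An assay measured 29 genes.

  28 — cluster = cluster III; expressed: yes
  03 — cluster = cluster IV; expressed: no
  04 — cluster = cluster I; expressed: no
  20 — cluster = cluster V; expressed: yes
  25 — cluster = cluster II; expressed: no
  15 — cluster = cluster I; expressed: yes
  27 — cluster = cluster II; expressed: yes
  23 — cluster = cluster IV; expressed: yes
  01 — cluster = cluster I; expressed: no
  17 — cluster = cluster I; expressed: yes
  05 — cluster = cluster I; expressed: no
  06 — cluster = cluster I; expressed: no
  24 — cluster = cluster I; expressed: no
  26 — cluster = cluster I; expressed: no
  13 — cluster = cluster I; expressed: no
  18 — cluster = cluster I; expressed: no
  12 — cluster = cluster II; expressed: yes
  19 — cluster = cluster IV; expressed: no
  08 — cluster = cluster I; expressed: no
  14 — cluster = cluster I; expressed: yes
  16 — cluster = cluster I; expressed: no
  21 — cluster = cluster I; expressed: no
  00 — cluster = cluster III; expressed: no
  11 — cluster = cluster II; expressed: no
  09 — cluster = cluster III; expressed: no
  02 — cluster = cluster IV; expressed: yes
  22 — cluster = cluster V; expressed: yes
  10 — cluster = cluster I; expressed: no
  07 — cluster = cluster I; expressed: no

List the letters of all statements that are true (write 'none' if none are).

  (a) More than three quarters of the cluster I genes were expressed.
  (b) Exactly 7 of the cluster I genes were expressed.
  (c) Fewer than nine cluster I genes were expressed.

|A| = 16, |A ∩ B| = 3, |A ∖ B| = 13.
(a) |A ∩ B| / |A| > 3/4: fails.
(b) |A ∩ B| = 7: fails.
(c) |A ∩ B| < 9: holds.

(c)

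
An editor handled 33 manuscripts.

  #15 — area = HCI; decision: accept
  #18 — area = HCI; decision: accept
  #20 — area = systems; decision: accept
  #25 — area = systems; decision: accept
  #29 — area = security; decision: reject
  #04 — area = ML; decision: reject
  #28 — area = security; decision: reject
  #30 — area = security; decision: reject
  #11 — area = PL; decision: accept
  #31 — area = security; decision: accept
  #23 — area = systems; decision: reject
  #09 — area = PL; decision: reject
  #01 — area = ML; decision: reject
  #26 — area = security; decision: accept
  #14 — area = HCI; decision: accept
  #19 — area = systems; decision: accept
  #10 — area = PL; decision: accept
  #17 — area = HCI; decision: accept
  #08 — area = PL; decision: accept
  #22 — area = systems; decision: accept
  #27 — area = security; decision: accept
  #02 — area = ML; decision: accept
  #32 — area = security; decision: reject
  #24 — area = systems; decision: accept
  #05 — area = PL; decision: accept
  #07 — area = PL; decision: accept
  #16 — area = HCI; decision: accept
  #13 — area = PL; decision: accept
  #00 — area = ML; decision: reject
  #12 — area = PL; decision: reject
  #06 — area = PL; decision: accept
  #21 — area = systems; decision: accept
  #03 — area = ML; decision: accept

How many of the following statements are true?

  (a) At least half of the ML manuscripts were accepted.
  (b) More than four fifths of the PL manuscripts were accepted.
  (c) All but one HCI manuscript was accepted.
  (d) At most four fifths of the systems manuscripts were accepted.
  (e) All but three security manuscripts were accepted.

0

(a) ML: |A| = 5, |A ∩ B| = 2; needs |A ∩ B| ≥ |A ∖ B| — false.
(b) PL: |A| = 9, |A ∩ B| = 7; needs |A ∩ B| / |A| > 4/5 — false.
(c) HCI: |A| = 5, |A ∩ B| = 5; needs |A ∖ B| = 1 — false.
(d) systems: |A| = 7, |A ∩ B| = 6; needs |A ∩ B| / |A| ≤ 4/5 — false.
(e) security: |A| = 7, |A ∩ B| = 3; needs |A ∖ B| = 3 — false.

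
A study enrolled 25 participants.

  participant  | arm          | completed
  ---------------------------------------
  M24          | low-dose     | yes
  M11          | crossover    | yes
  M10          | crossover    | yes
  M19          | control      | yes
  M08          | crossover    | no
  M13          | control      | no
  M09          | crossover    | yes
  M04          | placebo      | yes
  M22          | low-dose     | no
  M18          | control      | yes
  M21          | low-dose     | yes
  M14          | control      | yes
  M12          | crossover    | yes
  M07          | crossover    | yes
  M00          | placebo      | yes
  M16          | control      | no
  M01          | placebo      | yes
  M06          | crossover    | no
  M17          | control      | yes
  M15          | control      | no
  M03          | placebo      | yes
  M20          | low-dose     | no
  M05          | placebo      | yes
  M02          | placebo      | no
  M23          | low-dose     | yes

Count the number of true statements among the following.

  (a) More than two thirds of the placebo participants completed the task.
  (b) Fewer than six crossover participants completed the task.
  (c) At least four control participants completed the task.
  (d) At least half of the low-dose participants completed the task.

4

(a) placebo: |A| = 6, |A ∩ B| = 5; needs |A ∩ B| / |A| > 2/3 — true.
(b) crossover: |A| = 7, |A ∩ B| = 5; needs |A ∩ B| < 6 — true.
(c) control: |A| = 7, |A ∩ B| = 4; needs |A ∩ B| ≥ 4 — true.
(d) low-dose: |A| = 5, |A ∩ B| = 3; needs |A ∩ B| ≥ |A ∖ B| — true.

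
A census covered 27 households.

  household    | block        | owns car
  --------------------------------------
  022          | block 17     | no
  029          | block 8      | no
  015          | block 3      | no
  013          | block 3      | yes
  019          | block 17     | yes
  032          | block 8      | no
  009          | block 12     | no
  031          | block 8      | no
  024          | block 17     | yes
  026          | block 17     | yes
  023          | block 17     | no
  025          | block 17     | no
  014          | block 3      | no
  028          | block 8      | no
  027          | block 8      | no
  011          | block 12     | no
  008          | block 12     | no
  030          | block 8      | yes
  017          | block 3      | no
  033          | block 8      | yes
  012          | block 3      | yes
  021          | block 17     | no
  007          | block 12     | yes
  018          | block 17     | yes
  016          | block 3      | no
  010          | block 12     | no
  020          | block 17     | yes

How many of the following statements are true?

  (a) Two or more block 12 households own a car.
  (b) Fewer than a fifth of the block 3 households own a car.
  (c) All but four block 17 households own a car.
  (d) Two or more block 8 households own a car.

(a) block 12: |A| = 5, |A ∩ B| = 1; needs |A ∩ B| ≥ 2 — false.
(b) block 3: |A| = 6, |A ∩ B| = 2; needs |A ∩ B| / |A| < 1/5 — false.
(c) block 17: |A| = 9, |A ∩ B| = 5; needs |A ∖ B| = 4 — true.
(d) block 8: |A| = 7, |A ∩ B| = 2; needs |A ∩ B| ≥ 2 — true.

2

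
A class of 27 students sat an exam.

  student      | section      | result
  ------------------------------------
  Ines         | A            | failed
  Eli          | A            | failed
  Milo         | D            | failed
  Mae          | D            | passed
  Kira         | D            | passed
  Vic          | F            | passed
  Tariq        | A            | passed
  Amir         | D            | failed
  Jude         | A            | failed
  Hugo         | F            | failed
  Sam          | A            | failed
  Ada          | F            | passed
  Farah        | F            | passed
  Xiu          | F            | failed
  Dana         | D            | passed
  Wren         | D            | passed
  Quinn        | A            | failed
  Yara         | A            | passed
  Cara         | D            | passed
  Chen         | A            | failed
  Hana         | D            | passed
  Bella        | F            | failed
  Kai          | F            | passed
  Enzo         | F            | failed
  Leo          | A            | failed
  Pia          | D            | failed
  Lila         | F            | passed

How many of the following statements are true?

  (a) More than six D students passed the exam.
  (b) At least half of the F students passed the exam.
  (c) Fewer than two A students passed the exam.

(a) D: |A| = 9, |A ∩ B| = 6; needs |A ∩ B| > 6 — false.
(b) F: |A| = 9, |A ∩ B| = 5; needs |A ∩ B| ≥ |A ∖ B| — true.
(c) A: |A| = 9, |A ∩ B| = 2; needs |A ∩ B| < 2 — false.

1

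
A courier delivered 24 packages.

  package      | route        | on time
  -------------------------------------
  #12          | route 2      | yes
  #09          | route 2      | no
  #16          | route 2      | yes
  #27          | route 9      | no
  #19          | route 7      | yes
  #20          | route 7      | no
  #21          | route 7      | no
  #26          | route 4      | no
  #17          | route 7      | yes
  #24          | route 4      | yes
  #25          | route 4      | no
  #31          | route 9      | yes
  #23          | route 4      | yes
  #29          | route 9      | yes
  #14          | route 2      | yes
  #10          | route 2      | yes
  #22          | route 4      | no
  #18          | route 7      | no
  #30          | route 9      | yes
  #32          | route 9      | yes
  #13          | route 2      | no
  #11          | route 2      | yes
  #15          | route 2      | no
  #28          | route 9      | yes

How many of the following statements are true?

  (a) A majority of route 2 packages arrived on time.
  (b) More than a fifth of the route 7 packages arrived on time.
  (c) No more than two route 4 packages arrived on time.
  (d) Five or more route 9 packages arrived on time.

4

(a) route 2: |A| = 8, |A ∩ B| = 5; needs |A ∩ B| > |A ∖ B| — true.
(b) route 7: |A| = 5, |A ∩ B| = 2; needs |A ∩ B| / |A| > 1/5 — true.
(c) route 4: |A| = 5, |A ∩ B| = 2; needs |A ∩ B| ≤ 2 — true.
(d) route 9: |A| = 6, |A ∩ B| = 5; needs |A ∩ B| ≥ 5 — true.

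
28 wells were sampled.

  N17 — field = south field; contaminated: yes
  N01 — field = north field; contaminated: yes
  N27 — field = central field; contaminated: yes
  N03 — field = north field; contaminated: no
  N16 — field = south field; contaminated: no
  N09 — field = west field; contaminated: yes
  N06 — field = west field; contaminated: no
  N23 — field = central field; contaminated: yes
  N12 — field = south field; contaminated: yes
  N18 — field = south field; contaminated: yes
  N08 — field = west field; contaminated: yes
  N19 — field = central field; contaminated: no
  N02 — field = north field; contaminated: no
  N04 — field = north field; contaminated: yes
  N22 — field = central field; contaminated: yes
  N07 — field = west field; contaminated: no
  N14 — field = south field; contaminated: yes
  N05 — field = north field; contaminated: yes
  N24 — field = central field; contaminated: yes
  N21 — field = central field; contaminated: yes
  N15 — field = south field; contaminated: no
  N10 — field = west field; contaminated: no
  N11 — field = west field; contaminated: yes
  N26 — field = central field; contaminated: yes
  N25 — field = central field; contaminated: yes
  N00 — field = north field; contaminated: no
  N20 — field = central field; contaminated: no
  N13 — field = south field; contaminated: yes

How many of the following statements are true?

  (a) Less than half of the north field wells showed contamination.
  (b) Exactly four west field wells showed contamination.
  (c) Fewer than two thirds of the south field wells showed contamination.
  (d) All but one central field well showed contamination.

(a) north field: |A| = 6, |A ∩ B| = 3; needs |A ∩ B| < |A ∖ B| — false.
(b) west field: |A| = 6, |A ∩ B| = 3; needs |A ∩ B| = 4 — false.
(c) south field: |A| = 7, |A ∩ B| = 5; needs |A ∩ B| / |A| < 2/3 — false.
(d) central field: |A| = 9, |A ∩ B| = 7; needs |A ∖ B| = 1 — false.

0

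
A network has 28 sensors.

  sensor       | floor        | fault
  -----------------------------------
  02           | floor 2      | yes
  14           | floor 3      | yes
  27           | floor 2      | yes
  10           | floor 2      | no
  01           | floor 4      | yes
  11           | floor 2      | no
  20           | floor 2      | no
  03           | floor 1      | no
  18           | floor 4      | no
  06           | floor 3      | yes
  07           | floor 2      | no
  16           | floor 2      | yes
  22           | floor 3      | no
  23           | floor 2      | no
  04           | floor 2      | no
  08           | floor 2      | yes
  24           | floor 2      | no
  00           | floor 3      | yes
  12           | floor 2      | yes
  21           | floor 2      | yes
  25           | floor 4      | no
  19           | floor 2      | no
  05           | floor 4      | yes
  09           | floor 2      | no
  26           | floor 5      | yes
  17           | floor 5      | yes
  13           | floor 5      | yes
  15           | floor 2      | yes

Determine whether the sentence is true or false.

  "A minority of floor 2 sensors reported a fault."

True

The determiner here denotes the relation: |A ∩ B| < |A ∖ B|.
|A| = 16, |A ∩ B| = 7, |A ∖ B| = 9.
7 < 9, so the statement is true.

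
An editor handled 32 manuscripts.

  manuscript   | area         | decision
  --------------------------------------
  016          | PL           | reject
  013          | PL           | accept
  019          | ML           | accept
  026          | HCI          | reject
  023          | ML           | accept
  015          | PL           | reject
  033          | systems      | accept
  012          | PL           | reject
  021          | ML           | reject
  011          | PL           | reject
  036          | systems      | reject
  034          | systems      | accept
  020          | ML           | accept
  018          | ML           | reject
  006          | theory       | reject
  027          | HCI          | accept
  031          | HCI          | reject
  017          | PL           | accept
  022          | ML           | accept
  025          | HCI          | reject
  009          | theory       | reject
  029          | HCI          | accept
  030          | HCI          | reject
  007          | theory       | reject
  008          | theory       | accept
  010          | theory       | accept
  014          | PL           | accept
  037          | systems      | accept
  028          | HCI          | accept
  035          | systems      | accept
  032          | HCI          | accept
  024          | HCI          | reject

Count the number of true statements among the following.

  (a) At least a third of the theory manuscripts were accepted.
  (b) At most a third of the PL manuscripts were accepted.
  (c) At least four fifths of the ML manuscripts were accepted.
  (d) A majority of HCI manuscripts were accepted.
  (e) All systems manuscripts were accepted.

(a) theory: |A| = 5, |A ∩ B| = 2; needs |A ∩ B| / |A| ≥ 1/3 — true.
(b) PL: |A| = 7, |A ∩ B| = 3; needs |A ∩ B| / |A| ≤ 1/3 — false.
(c) ML: |A| = 6, |A ∩ B| = 4; needs |A ∩ B| / |A| ≥ 4/5 — false.
(d) HCI: |A| = 9, |A ∩ B| = 4; needs |A ∩ B| > |A ∖ B| — false.
(e) systems: |A| = 5, |A ∩ B| = 4; needs A ⊆ B, i.e. every element of A is in B (|A ∖ B| = 0) — false.

1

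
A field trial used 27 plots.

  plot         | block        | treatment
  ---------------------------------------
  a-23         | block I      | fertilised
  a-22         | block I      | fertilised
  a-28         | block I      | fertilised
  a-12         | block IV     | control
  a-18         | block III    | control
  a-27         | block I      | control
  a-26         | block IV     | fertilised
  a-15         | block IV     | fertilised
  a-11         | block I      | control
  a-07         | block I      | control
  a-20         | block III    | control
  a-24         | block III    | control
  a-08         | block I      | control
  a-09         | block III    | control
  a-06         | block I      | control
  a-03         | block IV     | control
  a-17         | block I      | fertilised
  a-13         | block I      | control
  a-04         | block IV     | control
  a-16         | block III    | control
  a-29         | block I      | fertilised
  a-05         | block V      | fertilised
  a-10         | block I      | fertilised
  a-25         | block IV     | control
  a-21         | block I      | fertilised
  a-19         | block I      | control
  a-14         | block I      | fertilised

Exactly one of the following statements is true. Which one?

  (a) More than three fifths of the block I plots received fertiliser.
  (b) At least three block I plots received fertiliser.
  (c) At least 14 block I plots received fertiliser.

(b)

|A| = 15, |A ∩ B| = 8, |A ∖ B| = 7.
(a) requires |A ∩ B| / |A| > 3/5: false.
(b) requires |A ∩ B| ≥ 3: true.
(c) requires |A ∩ B| ≥ 14: false.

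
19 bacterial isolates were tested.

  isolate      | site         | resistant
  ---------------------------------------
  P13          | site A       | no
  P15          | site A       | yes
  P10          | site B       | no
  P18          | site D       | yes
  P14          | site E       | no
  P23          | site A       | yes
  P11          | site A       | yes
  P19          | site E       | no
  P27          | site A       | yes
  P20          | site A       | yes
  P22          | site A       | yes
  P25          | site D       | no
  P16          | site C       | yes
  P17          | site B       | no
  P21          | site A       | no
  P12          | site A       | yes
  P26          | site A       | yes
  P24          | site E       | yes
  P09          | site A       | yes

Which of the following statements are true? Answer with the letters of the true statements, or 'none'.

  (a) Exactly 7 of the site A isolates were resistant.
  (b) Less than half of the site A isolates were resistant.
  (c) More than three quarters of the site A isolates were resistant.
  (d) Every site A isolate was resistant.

(c)

|A| = 11, |A ∩ B| = 9, |A ∖ B| = 2.
(a) |A ∩ B| = 7: fails.
(b) |A ∩ B| < |A ∖ B|: fails.
(c) |A ∩ B| / |A| > 3/4: holds.
(d) A ⊆ B, i.e. every element of A is in B (|A ∖ B| = 0): fails.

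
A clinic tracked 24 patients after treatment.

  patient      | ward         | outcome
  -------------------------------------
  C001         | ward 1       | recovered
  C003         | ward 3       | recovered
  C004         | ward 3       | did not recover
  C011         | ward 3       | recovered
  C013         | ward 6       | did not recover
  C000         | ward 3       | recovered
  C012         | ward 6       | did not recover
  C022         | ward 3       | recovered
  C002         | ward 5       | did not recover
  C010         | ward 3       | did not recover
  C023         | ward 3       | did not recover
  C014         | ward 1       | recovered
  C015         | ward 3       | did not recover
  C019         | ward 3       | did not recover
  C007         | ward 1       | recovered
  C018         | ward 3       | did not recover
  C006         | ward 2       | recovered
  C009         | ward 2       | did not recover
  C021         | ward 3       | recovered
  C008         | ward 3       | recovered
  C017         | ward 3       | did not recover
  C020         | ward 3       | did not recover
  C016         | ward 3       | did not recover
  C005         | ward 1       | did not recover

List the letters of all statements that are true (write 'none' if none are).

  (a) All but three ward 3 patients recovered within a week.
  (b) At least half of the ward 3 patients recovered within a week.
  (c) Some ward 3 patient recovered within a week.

(c)

|A| = 15, |A ∩ B| = 6, |A ∖ B| = 9.
(a) |A ∖ B| = 3: fails.
(b) |A ∩ B| ≥ |A ∖ B|: fails.
(c) A ∩ B ≠ ∅ (|A ∩ B| ≥ 1): holds.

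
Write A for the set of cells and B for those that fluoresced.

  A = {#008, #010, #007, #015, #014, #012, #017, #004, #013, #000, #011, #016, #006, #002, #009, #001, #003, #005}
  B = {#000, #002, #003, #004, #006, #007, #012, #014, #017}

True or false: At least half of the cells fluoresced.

The determiner here denotes the relation: |A ∩ B| ≥ |A ∖ B|.
|A| = 18, |A ∩ B| = 9, |A ∖ B| = 9.
9 = 9, so the statement is true.

True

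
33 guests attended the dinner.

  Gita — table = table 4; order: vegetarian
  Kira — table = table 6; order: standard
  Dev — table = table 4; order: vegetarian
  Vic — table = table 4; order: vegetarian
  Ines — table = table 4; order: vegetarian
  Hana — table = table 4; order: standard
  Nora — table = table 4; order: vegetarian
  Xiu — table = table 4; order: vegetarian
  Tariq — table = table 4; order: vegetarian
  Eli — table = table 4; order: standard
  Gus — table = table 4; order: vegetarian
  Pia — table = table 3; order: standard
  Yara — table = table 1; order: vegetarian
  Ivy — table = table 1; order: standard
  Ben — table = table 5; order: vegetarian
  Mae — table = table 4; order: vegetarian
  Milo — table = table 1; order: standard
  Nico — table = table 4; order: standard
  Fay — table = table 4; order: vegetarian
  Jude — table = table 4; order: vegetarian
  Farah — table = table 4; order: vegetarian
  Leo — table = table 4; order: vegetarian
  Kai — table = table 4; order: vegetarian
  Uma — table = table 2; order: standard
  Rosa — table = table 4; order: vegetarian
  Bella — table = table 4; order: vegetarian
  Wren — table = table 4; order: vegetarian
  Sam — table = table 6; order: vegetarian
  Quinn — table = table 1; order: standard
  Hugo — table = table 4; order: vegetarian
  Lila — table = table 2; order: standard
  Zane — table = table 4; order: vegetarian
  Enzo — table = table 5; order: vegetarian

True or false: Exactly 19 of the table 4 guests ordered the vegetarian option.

True

Truth condition: |A ∩ B| = 19.
|A| = 22, |A ∩ B| = 19, |A ∖ B| = 3.
|A ∩ B| = 19, so the statement is true.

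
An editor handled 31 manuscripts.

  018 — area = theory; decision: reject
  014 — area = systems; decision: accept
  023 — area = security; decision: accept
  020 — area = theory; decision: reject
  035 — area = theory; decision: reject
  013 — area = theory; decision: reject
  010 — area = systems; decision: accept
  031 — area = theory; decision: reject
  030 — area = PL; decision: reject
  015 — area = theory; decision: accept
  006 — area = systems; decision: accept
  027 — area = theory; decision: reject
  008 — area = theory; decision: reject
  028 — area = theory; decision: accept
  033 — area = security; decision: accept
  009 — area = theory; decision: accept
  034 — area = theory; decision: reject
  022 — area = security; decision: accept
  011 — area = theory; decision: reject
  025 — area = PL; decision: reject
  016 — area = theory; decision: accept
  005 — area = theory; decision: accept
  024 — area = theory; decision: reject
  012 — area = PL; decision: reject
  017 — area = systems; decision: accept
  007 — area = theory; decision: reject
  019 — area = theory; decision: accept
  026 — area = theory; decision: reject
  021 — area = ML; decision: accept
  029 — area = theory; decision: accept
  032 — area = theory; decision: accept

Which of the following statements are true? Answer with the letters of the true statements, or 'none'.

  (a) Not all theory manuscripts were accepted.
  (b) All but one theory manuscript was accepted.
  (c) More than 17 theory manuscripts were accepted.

(a)

|A| = 20, |A ∩ B| = 8, |A ∖ B| = 12.
(a) A ⊄ B (|A ∖ B| ≥ 1): holds.
(b) |A ∖ B| = 1: fails.
(c) |A ∩ B| > 17: fails.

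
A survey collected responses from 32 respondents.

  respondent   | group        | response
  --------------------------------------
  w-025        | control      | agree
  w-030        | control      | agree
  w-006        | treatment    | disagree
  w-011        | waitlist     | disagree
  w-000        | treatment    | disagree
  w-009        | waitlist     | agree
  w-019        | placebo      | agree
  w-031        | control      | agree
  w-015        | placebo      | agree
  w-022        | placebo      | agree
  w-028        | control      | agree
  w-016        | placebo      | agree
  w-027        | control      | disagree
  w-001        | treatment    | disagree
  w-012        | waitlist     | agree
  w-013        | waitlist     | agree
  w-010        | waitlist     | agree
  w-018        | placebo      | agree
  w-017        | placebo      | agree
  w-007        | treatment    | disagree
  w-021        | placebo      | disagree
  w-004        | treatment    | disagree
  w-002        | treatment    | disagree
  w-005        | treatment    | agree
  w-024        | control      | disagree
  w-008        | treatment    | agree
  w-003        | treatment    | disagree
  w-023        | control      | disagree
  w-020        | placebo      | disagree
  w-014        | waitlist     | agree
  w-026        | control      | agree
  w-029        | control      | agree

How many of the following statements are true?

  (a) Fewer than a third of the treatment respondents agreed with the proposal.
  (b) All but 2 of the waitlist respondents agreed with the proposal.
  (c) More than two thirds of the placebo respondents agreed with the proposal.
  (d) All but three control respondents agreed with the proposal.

(a) treatment: |A| = 9, |A ∩ B| = 2; needs |A ∩ B| / |A| < 1/3 — true.
(b) waitlist: |A| = 6, |A ∩ B| = 5; needs |A ∖ B| = 2 — false.
(c) placebo: |A| = 8, |A ∩ B| = 6; needs |A ∩ B| / |A| > 2/3 — true.
(d) control: |A| = 9, |A ∩ B| = 6; needs |A ∖ B| = 3 — true.

3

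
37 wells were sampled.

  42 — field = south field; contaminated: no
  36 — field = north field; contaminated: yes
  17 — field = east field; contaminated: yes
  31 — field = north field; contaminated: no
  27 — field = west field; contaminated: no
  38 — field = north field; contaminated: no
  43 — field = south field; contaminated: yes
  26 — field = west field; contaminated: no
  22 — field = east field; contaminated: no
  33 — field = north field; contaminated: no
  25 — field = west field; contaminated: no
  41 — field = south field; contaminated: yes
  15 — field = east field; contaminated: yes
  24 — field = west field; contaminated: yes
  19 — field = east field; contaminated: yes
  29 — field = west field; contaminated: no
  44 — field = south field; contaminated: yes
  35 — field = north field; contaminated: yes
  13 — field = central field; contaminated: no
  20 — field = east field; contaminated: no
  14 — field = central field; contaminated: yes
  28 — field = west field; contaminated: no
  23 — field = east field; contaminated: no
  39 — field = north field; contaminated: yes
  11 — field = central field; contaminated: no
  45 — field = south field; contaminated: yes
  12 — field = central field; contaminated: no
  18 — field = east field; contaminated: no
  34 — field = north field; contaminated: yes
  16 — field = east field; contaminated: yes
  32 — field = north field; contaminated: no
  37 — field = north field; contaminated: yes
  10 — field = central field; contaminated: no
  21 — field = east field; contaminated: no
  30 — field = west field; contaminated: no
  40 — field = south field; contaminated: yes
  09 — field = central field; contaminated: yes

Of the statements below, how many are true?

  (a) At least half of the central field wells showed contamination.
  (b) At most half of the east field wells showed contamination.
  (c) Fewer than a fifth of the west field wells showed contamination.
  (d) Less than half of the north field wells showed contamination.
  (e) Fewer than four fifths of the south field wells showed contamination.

2

(a) central field: |A| = 6, |A ∩ B| = 2; needs |A ∩ B| ≥ |A ∖ B| — false.
(b) east field: |A| = 9, |A ∩ B| = 4; needs |A ∩ B| ≤ |A ∖ B| — true.
(c) west field: |A| = 7, |A ∩ B| = 1; needs |A ∩ B| / |A| < 1/5 — true.
(d) north field: |A| = 9, |A ∩ B| = 5; needs |A ∩ B| < |A ∖ B| — false.
(e) south field: |A| = 6, |A ∩ B| = 5; needs |A ∩ B| / |A| < 4/5 — false.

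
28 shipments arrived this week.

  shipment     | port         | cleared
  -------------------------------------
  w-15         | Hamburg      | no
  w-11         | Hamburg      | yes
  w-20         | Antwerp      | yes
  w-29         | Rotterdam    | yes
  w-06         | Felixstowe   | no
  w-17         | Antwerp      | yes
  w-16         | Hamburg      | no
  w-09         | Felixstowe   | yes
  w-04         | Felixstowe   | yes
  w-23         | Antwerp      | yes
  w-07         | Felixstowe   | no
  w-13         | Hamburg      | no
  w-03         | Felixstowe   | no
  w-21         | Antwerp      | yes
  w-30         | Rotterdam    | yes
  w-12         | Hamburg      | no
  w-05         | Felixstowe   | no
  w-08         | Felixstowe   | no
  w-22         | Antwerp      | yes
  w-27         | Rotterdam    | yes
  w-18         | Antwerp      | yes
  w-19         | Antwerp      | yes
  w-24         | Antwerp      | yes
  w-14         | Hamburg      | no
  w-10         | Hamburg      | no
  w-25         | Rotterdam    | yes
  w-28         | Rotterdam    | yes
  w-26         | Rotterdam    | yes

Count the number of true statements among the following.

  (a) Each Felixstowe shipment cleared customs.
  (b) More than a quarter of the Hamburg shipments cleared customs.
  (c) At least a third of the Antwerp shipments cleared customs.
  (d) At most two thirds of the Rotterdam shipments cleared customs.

1

(a) Felixstowe: |A| = 7, |A ∩ B| = 2; needs A ⊆ B, i.e. every element of A is in B (|A ∖ B| = 0) — false.
(b) Hamburg: |A| = 7, |A ∩ B| = 1; needs |A ∩ B| / |A| > 1/4 — false.
(c) Antwerp: |A| = 8, |A ∩ B| = 8; needs |A ∩ B| / |A| ≥ 1/3 — true.
(d) Rotterdam: |A| = 6, |A ∩ B| = 6; needs |A ∩ B| / |A| ≤ 2/3 — false.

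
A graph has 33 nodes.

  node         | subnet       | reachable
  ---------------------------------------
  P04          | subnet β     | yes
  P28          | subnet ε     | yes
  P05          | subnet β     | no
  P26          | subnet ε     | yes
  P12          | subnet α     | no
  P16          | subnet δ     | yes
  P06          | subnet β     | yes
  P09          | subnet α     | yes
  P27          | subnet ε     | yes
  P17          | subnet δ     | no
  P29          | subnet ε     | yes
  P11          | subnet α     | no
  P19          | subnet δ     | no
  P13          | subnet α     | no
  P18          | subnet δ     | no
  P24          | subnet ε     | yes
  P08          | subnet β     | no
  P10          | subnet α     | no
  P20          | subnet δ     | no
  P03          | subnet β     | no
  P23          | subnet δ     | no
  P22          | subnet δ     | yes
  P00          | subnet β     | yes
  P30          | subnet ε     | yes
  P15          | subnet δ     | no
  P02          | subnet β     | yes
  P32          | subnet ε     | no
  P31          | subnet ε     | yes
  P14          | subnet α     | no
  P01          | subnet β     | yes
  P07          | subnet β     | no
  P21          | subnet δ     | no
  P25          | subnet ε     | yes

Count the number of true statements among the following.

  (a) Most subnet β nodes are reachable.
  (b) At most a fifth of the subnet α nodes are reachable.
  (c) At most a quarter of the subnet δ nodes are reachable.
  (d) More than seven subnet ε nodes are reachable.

(a) subnet β: |A| = 9, |A ∩ B| = 5; needs |A ∩ B| > |A ∖ B| — true.
(b) subnet α: |A| = 6, |A ∩ B| = 1; needs |A ∩ B| / |A| ≤ 1/5 — true.
(c) subnet δ: |A| = 9, |A ∩ B| = 2; needs |A ∩ B| / |A| ≤ 1/4 — true.
(d) subnet ε: |A| = 9, |A ∩ B| = 8; needs |A ∩ B| > 7 — true.

4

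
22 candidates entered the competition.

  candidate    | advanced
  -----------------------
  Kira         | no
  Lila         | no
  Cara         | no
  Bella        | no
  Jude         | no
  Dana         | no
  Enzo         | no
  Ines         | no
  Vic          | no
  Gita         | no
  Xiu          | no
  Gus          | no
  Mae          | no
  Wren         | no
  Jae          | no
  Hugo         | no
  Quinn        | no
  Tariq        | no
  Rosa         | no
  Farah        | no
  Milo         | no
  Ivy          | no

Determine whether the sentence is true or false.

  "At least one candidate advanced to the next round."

False

Truth condition: A ∩ B ≠ ∅ (|A ∩ B| ≥ 1).
|A| = 22, |A ∩ B| = 0, |A ∖ B| = 22.
So the statement is false.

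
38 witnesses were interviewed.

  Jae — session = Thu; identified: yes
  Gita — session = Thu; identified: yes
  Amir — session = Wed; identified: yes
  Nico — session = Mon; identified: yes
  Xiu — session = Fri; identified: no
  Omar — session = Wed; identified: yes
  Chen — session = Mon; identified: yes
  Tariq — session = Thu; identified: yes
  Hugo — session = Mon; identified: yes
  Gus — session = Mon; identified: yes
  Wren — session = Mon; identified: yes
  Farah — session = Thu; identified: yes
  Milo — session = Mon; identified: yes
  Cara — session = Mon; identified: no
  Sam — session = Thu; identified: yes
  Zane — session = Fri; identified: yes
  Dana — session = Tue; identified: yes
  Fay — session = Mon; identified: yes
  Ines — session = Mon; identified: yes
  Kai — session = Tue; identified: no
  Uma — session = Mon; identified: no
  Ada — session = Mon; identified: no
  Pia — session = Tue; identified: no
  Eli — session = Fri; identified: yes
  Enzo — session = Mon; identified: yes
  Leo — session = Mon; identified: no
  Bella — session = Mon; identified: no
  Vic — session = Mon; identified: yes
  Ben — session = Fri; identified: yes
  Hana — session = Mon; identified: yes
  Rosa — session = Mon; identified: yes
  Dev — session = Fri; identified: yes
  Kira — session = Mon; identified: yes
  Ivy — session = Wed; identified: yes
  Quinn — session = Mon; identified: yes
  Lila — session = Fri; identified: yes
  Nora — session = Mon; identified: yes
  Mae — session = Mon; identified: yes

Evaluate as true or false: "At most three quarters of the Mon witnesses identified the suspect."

'At most three quarters of the Mon witnesses identified the suspect' holds iff |A ∩ B| / |A| ≤ 3/4.
|A| = 21, |A ∩ B| = 16, |A ∖ B| = 5.
|A ∩ B|/|A| = 16/21, so the statement is false.

False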